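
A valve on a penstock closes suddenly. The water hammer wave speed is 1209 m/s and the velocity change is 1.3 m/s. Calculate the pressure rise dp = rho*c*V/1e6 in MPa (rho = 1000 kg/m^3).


dp = 1000 * 1209 * 1.3 / 1e6 = 1.5717 MPa


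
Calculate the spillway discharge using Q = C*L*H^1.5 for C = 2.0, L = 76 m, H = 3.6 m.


Q = 2.0 * 76 * 3.6^1.5 = 1038.2390 m^3/s


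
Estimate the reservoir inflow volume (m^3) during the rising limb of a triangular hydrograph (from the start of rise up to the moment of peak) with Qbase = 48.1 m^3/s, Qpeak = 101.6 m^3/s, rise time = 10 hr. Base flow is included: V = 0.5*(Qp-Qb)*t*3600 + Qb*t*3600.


V = 0.5*(101.6 - 48.1)*10*3600 + 48.1*10*3600 = 2.6946e+06 m^3


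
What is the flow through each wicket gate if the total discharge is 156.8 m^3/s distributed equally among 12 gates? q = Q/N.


q = 156.8 / 12 = 13.0667 m^3/s


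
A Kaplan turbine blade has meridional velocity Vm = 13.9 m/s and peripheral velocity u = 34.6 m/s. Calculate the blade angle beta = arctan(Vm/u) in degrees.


beta = arctan(13.9 / 34.6) = 21.8870 degrees


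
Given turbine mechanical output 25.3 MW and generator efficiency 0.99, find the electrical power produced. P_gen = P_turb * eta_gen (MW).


P_gen = 25.3 * 0.99 = 25.0470 MW


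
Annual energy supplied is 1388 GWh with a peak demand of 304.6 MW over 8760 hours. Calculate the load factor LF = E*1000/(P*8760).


LF = 1388 * 1000 / (304.6 * 8760) = 0.5202


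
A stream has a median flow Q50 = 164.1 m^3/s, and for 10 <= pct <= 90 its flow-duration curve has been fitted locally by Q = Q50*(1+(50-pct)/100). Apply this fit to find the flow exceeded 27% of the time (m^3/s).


Q = 164.1 * (1 + (50 - 27)/100) = 201.8430 m^3/s


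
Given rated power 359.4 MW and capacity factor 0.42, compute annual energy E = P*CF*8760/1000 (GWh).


E = 359.4 * 0.42 * 8760 / 1000 = 1322.3045 GWh


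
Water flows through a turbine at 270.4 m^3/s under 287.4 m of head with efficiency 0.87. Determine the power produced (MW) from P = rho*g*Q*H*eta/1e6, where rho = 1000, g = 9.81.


P = 1000 * 9.81 * 270.4 * 287.4 * 0.87 / 1e6 = 663.2568 MW


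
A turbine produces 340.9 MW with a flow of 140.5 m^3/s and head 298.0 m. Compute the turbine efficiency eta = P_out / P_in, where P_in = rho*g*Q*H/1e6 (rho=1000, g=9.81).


P_in = 1000 * 9.81 * 140.5 * 298.0 / 1e6 = 410.7349 MW
eta = 340.9 / 410.7349 = 0.8300


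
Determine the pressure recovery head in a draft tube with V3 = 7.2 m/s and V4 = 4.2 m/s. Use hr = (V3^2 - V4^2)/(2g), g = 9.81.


hr = (7.2^2 - 4.2^2) / (2*9.81) = 1.7431 m


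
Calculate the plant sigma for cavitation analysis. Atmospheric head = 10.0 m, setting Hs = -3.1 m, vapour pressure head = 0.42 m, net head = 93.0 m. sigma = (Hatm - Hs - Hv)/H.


sigma = (10.0 - (-3.1) - 0.42) / 93.0 = 0.1363


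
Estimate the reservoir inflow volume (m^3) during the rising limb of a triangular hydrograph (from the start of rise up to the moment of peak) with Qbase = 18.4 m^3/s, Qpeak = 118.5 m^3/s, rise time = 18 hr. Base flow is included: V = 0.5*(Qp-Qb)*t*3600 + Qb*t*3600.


V = 0.5*(118.5 - 18.4)*18*3600 + 18.4*18*3600 = 4.4356e+06 m^3


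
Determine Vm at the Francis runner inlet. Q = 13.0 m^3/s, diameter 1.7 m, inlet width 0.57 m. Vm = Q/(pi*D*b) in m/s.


Vm = 13.0 / (pi * 1.7 * 0.57) = 4.2704 m/s


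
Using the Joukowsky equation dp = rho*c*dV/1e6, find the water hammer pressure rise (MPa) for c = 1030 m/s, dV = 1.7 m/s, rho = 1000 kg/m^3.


dp = 1000 * 1030 * 1.7 / 1e6 = 1.7510 MPa


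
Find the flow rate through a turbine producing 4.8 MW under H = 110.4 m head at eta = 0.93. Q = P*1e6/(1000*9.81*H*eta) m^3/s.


Q = 4.8 * 1e6 / (1000 * 9.81 * 110.4 * 0.93) = 4.7656 m^3/s


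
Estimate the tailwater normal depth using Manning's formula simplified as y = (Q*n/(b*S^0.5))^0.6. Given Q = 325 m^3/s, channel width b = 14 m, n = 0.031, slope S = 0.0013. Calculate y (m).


y = (325 * 0.031 / (14 * 0.0013^0.5))^0.6 = 6.0268 m


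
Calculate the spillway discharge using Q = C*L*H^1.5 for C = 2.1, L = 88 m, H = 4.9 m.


Q = 2.1 * 88 * 4.9^1.5 = 2004.4540 m^3/s


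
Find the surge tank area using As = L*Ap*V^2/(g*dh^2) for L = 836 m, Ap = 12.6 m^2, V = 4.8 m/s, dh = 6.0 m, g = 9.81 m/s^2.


As = 836 * 12.6 * 4.8^2 / (9.81 * 6.0^2) = 687.2073 m^2


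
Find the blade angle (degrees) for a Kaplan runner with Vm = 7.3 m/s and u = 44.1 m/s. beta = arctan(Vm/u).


beta = arctan(7.3 / 44.1) = 9.3991 degrees


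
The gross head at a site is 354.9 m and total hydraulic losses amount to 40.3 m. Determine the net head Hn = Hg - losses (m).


Hn = 354.9 - 40.3 = 314.6000 m


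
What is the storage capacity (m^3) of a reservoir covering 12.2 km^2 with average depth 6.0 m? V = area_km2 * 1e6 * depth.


V = 12.2 * 1e6 * 6.0 = 7.3200e+07 m^3


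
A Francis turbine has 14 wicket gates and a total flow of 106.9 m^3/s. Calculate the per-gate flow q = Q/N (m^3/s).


q = 106.9 / 14 = 7.6357 m^3/s


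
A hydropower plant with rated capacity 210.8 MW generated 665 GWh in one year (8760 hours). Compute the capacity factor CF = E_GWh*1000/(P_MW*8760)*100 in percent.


CF = 665 * 1000 / (210.8 * 8760) * 100 = 36.0120 %


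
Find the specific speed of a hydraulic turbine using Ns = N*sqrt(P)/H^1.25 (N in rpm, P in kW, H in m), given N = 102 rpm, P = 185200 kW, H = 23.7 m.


Ns = 102 * 185200^0.5 / 23.7^1.25 = 839.4314


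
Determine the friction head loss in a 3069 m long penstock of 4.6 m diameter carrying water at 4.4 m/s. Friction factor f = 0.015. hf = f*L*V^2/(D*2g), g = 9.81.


hf = 0.015 * 3069 * 4.4^2 / (4.6 * 2 * 9.81) = 9.8750 m


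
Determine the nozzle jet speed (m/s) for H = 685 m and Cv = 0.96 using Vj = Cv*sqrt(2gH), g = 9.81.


Vj = 0.96 * sqrt(2*9.81*685) = 111.2925 m/s


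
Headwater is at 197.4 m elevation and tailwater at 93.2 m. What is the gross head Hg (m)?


Hg = 197.4 - 93.2 = 104.2000 m


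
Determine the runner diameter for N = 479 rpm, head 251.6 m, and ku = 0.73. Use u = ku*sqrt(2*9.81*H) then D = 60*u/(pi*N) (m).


u = 0.73 * sqrt(2*9.81*251.6) = 51.2894 m/s
D = 60 * 51.2894 / (pi * 479) = 2.0450 m


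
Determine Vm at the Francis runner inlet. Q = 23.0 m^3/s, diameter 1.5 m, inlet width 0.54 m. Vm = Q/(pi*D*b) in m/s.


Vm = 23.0 / (pi * 1.5 * 0.54) = 9.0384 m/s


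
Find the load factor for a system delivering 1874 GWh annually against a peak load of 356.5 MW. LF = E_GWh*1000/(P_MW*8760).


LF = 1874 * 1000 / (356.5 * 8760) = 0.6001


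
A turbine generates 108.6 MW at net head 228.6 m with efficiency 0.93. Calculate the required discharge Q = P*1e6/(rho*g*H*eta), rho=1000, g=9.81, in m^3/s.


Q = 108.6 * 1e6 / (1000 * 9.81 * 228.6 * 0.93) = 52.0717 m^3/s


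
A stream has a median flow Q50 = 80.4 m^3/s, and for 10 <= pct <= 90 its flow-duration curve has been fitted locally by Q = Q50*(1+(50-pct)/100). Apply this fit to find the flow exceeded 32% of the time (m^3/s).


Q = 80.4 * (1 + (50 - 32)/100) = 94.8720 m^3/s


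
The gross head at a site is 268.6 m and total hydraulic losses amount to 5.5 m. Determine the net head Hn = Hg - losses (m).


Hn = 268.6 - 5.5 = 263.1000 m


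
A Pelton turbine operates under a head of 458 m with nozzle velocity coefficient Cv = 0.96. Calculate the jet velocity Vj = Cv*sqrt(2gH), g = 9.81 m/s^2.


Vj = 0.96 * sqrt(2*9.81*458) = 91.0025 m/s


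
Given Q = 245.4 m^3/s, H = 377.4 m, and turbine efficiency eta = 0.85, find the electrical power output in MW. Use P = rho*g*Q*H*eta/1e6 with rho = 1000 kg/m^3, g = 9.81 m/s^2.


P = 1000 * 9.81 * 245.4 * 377.4 * 0.85 / 1e6 = 772.2615 MW


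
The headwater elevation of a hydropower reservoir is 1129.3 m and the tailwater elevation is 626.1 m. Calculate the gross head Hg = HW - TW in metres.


Hg = 1129.3 - 626.1 = 503.2000 m


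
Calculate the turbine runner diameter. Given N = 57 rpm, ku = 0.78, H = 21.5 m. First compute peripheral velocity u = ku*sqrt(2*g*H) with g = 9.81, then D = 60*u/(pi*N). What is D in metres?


u = 0.78 * sqrt(2*9.81*21.5) = 16.0200 m/s
D = 60 * 16.0200 / (pi * 57) = 5.3677 m


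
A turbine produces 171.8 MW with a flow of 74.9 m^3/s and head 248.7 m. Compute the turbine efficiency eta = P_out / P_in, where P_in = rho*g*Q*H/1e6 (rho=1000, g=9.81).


P_in = 1000 * 9.81 * 74.9 * 248.7 / 1e6 = 182.7371 MW
eta = 171.8 / 182.7371 = 0.9401


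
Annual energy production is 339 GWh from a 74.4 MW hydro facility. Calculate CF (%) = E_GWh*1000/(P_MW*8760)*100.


CF = 339 * 1000 / (74.4 * 8760) * 100 = 52.0143 %


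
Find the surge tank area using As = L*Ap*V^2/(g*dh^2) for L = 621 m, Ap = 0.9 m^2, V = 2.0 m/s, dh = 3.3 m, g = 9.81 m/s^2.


As = 621 * 0.9 * 2.0^2 / (9.81 * 3.3^2) = 20.9265 m^2


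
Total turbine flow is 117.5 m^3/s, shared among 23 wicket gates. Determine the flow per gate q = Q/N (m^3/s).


q = 117.5 / 23 = 5.1087 m^3/s


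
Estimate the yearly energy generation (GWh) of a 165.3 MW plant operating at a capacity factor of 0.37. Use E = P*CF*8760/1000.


E = 165.3 * 0.37 * 8760 / 1000 = 535.7704 GWh


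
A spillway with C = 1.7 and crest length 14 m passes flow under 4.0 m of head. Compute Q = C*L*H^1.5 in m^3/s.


Q = 1.7 * 14 * 4.0^1.5 = 190.4000 m^3/s


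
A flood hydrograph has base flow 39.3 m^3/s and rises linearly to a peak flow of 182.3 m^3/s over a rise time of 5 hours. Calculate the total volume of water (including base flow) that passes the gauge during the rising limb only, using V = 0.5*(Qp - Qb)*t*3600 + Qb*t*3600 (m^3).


V = 0.5*(182.3 - 39.3)*5*3600 + 39.3*5*3600 = 1.9944e+06 m^3


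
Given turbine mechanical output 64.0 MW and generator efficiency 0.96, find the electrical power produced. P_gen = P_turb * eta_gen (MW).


P_gen = 64.0 * 0.96 = 61.4400 MW


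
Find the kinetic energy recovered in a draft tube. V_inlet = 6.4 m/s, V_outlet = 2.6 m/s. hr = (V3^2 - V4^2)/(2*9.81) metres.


hr = (6.4^2 - 2.6^2) / (2*9.81) = 1.7431 m


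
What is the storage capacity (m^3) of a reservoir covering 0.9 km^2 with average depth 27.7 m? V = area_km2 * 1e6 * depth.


V = 0.9 * 1e6 * 27.7 = 2.4930e+07 m^3


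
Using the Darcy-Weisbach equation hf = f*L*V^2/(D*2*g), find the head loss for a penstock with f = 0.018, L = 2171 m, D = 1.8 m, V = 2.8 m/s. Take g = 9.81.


hf = 0.018 * 2171 * 2.8^2 / (1.8 * 2 * 9.81) = 8.6751 m


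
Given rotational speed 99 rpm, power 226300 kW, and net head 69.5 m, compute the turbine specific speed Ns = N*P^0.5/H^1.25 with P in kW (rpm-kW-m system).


Ns = 99 * 226300^0.5 / 69.5^1.25 = 234.6910


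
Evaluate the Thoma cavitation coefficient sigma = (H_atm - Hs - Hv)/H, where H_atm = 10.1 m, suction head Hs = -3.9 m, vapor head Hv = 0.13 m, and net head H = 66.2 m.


sigma = (10.1 - (-3.9) - 0.13) / 66.2 = 0.2095


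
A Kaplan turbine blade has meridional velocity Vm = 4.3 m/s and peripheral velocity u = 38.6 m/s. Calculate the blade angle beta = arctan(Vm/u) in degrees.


beta = arctan(4.3 / 38.6) = 6.3565 degrees


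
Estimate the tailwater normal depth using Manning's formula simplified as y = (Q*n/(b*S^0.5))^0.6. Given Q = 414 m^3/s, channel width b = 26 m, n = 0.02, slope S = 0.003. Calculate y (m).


y = (414 * 0.02 / (26 * 0.003^0.5))^0.6 = 2.8754 m


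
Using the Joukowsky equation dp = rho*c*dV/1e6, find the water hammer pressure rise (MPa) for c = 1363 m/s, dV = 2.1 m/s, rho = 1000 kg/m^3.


dp = 1000 * 1363 * 2.1 / 1e6 = 2.8623 MPa


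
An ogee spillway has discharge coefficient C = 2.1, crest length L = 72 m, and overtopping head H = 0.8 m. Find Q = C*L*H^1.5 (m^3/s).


Q = 2.1 * 72 * 0.8^1.5 = 108.1899 m^3/s


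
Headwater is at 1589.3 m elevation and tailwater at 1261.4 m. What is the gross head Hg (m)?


Hg = 1589.3 - 1261.4 = 327.9000 m


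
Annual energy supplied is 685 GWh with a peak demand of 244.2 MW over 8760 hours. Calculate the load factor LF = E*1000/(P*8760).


LF = 685 * 1000 / (244.2 * 8760) = 0.3202


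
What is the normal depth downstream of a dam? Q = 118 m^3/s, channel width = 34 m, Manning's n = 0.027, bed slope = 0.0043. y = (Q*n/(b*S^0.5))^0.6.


y = (118 * 0.027 / (34 * 0.0043^0.5))^0.6 = 1.2389 m


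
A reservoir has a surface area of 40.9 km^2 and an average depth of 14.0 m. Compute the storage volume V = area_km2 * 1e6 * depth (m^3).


V = 40.9 * 1e6 * 14.0 = 5.7260e+08 m^3


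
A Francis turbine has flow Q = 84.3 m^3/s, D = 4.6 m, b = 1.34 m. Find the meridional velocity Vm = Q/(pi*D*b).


Vm = 84.3 / (pi * 4.6 * 1.34) = 4.3533 m/s


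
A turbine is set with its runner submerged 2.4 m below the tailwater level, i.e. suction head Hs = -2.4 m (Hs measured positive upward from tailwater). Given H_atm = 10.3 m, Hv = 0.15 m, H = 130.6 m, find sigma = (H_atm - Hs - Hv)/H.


sigma = (10.3 - (-2.4) - 0.15) / 130.6 = 0.0961


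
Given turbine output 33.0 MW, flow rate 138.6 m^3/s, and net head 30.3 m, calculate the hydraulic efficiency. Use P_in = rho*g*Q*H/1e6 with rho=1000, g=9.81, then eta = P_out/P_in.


P_in = 1000 * 9.81 * 138.6 * 30.3 / 1e6 = 41.1979 MW
eta = 33.0 / 41.1979 = 0.8010


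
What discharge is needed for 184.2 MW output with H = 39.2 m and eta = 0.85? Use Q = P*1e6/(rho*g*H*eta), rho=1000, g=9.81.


Q = 184.2 * 1e6 / (1000 * 9.81 * 39.2 * 0.85) = 563.5282 m^3/s


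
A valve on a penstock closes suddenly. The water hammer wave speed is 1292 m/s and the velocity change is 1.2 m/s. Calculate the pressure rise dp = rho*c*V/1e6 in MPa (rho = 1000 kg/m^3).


dp = 1000 * 1292 * 1.2 / 1e6 = 1.5504 MPa


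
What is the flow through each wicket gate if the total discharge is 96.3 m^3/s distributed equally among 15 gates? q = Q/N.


q = 96.3 / 15 = 6.4200 m^3/s


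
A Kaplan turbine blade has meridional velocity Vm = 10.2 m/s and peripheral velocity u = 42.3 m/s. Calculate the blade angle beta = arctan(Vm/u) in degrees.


beta = arctan(10.2 / 42.3) = 13.5572 degrees


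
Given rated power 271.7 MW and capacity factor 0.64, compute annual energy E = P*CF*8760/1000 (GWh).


E = 271.7 * 0.64 * 8760 / 1000 = 1523.2589 GWh


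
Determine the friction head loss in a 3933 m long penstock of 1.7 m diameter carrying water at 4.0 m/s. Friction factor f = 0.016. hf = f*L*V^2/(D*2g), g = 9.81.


hf = 0.016 * 3933 * 4.0^2 / (1.7 * 2 * 9.81) = 30.1867 m


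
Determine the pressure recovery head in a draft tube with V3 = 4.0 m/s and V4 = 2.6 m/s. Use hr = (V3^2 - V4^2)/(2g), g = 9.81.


hr = (4.0^2 - 2.6^2) / (2*9.81) = 0.4709 m


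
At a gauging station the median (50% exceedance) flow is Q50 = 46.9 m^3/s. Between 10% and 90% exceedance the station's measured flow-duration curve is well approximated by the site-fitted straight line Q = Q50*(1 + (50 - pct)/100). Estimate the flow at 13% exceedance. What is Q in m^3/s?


Q = 46.9 * (1 + (50 - 13)/100) = 64.2530 m^3/s


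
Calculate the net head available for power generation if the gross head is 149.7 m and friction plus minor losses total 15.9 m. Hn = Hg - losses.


Hn = 149.7 - 15.9 = 133.8000 m


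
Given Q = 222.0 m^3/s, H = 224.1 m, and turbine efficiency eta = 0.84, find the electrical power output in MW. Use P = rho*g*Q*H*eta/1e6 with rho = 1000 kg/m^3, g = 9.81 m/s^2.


P = 1000 * 9.81 * 222.0 * 224.1 * 0.84 / 1e6 = 409.9615 MW


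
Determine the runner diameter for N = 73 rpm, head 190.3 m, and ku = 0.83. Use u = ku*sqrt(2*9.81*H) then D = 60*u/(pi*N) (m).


u = 0.83 * sqrt(2*9.81*190.3) = 50.7162 m/s
D = 60 * 50.7162 / (pi * 73) = 13.2686 m


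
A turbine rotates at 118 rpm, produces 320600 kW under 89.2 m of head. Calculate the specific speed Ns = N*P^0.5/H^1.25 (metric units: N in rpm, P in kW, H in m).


Ns = 118 * 320600^0.5 / 89.2^1.25 = 243.7293


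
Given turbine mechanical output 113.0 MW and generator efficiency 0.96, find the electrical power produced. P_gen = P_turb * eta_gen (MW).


P_gen = 113.0 * 0.96 = 108.4800 MW


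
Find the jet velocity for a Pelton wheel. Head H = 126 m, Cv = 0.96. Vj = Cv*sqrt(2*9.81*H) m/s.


Vj = 0.96 * sqrt(2*9.81*126) = 47.7316 m/s


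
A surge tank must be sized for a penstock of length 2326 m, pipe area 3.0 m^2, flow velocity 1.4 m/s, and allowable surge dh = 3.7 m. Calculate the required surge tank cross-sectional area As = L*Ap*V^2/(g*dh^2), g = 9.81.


As = 2326 * 3.0 * 1.4^2 / (9.81 * 3.7^2) = 101.8391 m^2


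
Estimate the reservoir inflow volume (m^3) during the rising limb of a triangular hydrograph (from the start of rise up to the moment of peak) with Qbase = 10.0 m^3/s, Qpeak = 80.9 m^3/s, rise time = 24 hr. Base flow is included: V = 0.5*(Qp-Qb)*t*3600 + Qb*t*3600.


V = 0.5*(80.9 - 10.0)*24*3600 + 10.0*24*3600 = 3.9269e+06 m^3


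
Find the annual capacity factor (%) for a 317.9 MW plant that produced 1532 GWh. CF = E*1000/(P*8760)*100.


CF = 1532 * 1000 / (317.9 * 8760) * 100 = 55.0128 %


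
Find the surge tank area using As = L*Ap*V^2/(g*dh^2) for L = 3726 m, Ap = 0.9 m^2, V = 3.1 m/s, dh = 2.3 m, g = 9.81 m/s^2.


As = 3726 * 0.9 * 3.1^2 / (9.81 * 2.3^2) = 620.9892 m^2


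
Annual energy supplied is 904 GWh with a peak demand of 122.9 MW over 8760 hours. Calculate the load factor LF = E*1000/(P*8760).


LF = 904 * 1000 / (122.9 * 8760) = 0.8397


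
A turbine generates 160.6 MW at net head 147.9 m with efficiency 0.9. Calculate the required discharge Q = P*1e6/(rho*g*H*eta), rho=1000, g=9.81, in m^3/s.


Q = 160.6 * 1e6 / (1000 * 9.81 * 147.9 * 0.9) = 122.9889 m^3/s


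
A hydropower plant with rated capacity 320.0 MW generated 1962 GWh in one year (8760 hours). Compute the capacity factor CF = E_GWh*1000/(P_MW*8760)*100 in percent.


CF = 1962 * 1000 / (320.0 * 8760) * 100 = 69.9914 %


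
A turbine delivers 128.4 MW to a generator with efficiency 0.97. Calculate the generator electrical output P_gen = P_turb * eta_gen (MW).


P_gen = 128.4 * 0.97 = 124.5480 MW


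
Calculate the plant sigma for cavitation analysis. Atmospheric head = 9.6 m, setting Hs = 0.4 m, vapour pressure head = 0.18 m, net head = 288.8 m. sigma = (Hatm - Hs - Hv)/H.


sigma = (9.6 - 0.4 - 0.18) / 288.8 = 0.0312


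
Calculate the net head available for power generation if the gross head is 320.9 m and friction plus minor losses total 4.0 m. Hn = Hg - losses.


Hn = 320.9 - 4.0 = 316.9000 m


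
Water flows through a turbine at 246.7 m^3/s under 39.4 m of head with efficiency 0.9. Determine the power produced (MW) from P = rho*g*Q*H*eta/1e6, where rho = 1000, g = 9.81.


P = 1000 * 9.81 * 246.7 * 39.4 * 0.9 / 1e6 = 85.8177 MW


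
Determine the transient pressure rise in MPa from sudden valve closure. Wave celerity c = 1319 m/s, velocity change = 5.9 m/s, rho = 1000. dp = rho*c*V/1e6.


dp = 1000 * 1319 * 5.9 / 1e6 = 7.7821 MPa


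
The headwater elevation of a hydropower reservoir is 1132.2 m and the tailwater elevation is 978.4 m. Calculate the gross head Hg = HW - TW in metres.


Hg = 1132.2 - 978.4 = 153.8000 m


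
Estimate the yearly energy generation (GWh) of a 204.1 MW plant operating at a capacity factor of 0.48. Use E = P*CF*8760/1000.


E = 204.1 * 0.48 * 8760 / 1000 = 858.1997 GWh


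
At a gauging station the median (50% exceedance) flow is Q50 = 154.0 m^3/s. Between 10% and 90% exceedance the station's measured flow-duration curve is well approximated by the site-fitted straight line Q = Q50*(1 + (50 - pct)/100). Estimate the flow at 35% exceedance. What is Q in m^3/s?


Q = 154.0 * (1 + (50 - 35)/100) = 177.1000 m^3/s


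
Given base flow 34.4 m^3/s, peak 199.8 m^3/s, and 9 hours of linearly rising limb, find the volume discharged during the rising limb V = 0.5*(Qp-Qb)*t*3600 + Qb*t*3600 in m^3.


V = 0.5*(199.8 - 34.4)*9*3600 + 34.4*9*3600 = 3.7940e+06 m^3


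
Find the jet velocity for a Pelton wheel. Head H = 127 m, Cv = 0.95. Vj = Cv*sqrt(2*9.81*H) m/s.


Vj = 0.95 * sqrt(2*9.81*127) = 47.4215 m/s


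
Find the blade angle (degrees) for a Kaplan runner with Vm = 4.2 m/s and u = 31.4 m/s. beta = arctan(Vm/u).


beta = arctan(4.2 / 31.4) = 7.6185 degrees


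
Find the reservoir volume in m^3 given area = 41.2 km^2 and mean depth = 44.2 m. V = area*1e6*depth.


V = 41.2 * 1e6 * 44.2 = 1.8210e+09 m^3


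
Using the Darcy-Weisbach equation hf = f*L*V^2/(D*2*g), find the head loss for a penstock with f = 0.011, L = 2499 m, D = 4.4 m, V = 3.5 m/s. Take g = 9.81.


hf = 0.011 * 2499 * 3.5^2 / (4.4 * 2 * 9.81) = 3.9007 m


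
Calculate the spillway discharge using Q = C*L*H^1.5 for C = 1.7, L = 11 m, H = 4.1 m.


Q = 1.7 * 11 * 4.1^1.5 = 155.2449 m^3/s


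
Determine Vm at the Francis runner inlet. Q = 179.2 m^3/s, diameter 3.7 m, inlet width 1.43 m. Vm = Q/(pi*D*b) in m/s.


Vm = 179.2 / (pi * 3.7 * 1.43) = 10.7808 m/s


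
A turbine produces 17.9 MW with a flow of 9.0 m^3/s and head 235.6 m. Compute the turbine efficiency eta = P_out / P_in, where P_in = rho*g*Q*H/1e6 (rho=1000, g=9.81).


P_in = 1000 * 9.81 * 9.0 * 235.6 / 1e6 = 20.8011 MW
eta = 17.9 / 20.8011 = 0.8605


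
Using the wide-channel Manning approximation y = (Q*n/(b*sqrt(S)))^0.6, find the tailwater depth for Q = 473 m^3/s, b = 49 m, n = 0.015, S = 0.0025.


y = (473 * 0.015 / (49 * 0.0025^0.5))^0.6 = 1.8927 m


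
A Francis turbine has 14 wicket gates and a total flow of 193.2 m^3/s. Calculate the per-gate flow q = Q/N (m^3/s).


q = 193.2 / 14 = 13.8000 m^3/s


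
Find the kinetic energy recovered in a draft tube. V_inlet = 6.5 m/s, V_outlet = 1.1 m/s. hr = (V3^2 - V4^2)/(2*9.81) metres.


hr = (6.5^2 - 1.1^2) / (2*9.81) = 2.0917 m


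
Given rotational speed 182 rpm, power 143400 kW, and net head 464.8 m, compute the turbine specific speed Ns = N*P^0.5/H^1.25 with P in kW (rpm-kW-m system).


Ns = 182 * 143400^0.5 / 464.8^1.25 = 31.9347


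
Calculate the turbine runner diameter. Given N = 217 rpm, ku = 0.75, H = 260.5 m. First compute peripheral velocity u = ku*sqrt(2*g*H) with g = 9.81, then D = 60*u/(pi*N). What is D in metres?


u = 0.75 * sqrt(2*9.81*260.5) = 53.6185 m/s
D = 60 * 53.6185 / (pi * 217) = 4.7191 m


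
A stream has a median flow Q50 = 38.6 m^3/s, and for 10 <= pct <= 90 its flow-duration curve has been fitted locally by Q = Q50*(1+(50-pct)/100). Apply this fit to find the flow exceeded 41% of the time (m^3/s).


Q = 38.6 * (1 + (50 - 41)/100) = 42.0740 m^3/s


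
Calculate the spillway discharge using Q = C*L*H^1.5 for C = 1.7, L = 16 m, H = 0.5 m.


Q = 1.7 * 16 * 0.5^1.5 = 9.6167 m^3/s


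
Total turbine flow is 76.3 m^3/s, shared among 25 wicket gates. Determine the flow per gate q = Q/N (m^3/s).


q = 76.3 / 25 = 3.0520 m^3/s


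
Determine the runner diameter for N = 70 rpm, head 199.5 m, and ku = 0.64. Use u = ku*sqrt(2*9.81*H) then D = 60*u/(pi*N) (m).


u = 0.64 * sqrt(2*9.81*199.5) = 40.0406 m/s
D = 60 * 40.0406 / (pi * 70) = 10.9246 m


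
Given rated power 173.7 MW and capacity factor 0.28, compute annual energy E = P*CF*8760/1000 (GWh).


E = 173.7 * 0.28 * 8760 / 1000 = 426.0514 GWh


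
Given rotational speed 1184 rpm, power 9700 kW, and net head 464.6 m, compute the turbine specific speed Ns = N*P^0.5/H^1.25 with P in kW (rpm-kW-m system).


Ns = 1184 * 9700^0.5 / 464.6^1.25 = 54.0616


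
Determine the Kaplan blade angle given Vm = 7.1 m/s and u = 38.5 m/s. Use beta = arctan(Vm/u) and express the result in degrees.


beta = arctan(7.1 / 38.5) = 10.4488 degrees


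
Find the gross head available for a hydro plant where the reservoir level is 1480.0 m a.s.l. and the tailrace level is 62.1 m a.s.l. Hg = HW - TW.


Hg = 1480.0 - 62.1 = 1417.9000 m


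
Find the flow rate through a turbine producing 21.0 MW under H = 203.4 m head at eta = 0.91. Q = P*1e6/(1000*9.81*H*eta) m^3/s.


Q = 21.0 * 1e6 / (1000 * 9.81 * 203.4 * 0.91) = 11.5653 m^3/s


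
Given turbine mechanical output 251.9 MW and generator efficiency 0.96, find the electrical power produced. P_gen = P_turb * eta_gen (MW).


P_gen = 251.9 * 0.96 = 241.8240 MW


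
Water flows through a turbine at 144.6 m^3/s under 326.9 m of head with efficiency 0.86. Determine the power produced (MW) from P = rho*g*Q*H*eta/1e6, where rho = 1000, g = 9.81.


P = 1000 * 9.81 * 144.6 * 326.9 * 0.86 / 1e6 = 398.7959 MW


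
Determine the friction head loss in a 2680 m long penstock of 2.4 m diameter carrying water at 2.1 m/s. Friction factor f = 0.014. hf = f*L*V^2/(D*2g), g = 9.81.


hf = 0.014 * 2680 * 2.1^2 / (2.4 * 2 * 9.81) = 3.5139 m


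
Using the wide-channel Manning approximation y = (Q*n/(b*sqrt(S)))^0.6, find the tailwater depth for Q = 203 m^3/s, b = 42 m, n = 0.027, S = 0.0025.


y = (203 * 0.027 / (42 * 0.0025^0.5))^0.6 = 1.7782 m


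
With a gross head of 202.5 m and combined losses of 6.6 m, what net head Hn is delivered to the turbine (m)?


Hn = 202.5 - 6.6 = 195.9000 m


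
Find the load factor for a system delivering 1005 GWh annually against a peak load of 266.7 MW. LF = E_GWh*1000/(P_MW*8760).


LF = 1005 * 1000 / (266.7 * 8760) = 0.4302


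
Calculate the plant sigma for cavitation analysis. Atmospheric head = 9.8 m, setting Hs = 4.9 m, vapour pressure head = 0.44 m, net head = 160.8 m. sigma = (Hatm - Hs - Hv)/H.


sigma = (9.8 - 4.9 - 0.44) / 160.8 = 0.0277


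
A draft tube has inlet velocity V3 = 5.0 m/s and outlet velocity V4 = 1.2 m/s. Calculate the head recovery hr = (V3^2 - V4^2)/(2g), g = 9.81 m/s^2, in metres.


hr = (5.0^2 - 1.2^2) / (2*9.81) = 1.2008 m


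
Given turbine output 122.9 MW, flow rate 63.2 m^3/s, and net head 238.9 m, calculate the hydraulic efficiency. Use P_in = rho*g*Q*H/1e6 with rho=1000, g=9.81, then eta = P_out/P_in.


P_in = 1000 * 9.81 * 63.2 * 238.9 / 1e6 = 148.1161 MW
eta = 122.9 / 148.1161 = 0.8298


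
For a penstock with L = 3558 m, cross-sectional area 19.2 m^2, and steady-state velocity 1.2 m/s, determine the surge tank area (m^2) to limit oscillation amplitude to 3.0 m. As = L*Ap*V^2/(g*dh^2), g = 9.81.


As = 3558 * 19.2 * 1.2^2 / (9.81 * 3.0^2) = 1114.1872 m^2


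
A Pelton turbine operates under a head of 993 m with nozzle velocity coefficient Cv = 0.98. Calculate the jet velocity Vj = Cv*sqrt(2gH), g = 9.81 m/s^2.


Vj = 0.98 * sqrt(2*9.81*993) = 136.7887 m/s


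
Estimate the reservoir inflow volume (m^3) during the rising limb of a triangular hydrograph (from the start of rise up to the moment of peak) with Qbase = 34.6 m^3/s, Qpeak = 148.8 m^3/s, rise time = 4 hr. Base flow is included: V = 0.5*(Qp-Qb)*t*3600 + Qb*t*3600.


V = 0.5*(148.8 - 34.6)*4*3600 + 34.6*4*3600 = 1.3205e+06 m^3


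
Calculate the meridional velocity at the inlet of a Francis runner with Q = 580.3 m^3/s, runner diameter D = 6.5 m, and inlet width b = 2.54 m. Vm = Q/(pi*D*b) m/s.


Vm = 580.3 / (pi * 6.5 * 2.54) = 11.1881 m/s


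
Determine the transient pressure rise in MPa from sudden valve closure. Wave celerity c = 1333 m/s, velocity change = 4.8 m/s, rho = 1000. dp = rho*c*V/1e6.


dp = 1000 * 1333 * 4.8 / 1e6 = 6.3984 MPa


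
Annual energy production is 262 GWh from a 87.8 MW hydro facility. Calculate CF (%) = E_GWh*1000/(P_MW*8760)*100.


CF = 262 * 1000 / (87.8 * 8760) * 100 = 34.0646 %


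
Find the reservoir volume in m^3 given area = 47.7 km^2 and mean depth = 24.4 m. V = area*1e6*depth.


V = 47.7 * 1e6 * 24.4 = 1.1639e+09 m^3


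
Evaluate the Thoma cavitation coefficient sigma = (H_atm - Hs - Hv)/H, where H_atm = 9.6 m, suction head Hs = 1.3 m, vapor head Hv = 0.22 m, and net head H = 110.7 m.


sigma = (9.6 - 1.3 - 0.22) / 110.7 = 0.0730


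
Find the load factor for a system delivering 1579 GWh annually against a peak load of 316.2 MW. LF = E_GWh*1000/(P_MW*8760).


LF = 1579 * 1000 / (316.2 * 8760) = 0.5701


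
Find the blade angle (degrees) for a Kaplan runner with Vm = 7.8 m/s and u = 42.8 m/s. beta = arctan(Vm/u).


beta = arctan(7.8 / 42.8) = 10.3284 degrees


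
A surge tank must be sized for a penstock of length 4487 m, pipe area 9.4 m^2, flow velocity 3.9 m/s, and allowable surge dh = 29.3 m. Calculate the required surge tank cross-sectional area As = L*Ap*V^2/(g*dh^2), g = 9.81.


As = 4487 * 9.4 * 3.9^2 / (9.81 * 29.3^2) = 76.1744 m^2


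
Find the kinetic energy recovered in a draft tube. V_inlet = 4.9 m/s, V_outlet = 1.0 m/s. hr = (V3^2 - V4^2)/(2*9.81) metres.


hr = (4.9^2 - 1.0^2) / (2*9.81) = 1.1728 m


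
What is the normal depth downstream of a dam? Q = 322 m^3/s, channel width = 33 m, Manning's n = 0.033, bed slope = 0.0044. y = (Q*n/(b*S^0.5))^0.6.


y = (322 * 0.033 / (33 * 0.0044^0.5))^0.6 = 2.5803 m


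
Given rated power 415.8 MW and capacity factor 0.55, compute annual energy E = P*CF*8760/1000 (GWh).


E = 415.8 * 0.55 * 8760 / 1000 = 2003.3244 GWh


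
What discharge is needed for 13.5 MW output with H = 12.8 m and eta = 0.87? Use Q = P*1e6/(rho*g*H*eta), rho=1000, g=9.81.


Q = 13.5 * 1e6 / (1000 * 9.81 * 12.8 * 0.87) = 123.5764 m^3/s


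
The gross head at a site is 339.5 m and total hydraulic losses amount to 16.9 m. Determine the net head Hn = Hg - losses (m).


Hn = 339.5 - 16.9 = 322.6000 m


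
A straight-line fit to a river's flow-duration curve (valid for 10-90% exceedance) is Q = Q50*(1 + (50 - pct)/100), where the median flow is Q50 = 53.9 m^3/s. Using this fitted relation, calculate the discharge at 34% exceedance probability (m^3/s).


Q = 53.9 * (1 + (50 - 34)/100) = 62.5240 m^3/s


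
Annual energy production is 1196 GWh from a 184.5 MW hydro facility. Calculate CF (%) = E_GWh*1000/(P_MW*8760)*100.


CF = 1196 * 1000 / (184.5 * 8760) * 100 = 73.9998 %


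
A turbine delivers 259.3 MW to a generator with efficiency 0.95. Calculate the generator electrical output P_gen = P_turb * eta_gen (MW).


P_gen = 259.3 * 0.95 = 246.3350 MW


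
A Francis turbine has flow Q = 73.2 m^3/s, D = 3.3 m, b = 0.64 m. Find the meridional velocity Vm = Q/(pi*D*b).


Vm = 73.2 / (pi * 3.3 * 0.64) = 11.0323 m/s


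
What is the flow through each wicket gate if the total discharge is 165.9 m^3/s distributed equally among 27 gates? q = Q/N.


q = 165.9 / 27 = 6.1444 m^3/s


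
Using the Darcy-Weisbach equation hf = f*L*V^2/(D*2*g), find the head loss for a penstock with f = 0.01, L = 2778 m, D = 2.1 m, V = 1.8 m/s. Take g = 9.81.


hf = 0.01 * 2778 * 1.8^2 / (2.1 * 2 * 9.81) = 2.1845 m


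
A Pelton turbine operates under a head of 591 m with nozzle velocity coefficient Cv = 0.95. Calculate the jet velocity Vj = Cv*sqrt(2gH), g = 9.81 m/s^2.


Vj = 0.95 * sqrt(2*9.81*591) = 102.2979 m/s


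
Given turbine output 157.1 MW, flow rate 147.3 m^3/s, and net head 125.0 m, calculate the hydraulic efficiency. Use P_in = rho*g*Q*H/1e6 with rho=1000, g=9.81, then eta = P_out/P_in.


P_in = 1000 * 9.81 * 147.3 * 125.0 / 1e6 = 180.6266 MW
eta = 157.1 / 180.6266 = 0.8697


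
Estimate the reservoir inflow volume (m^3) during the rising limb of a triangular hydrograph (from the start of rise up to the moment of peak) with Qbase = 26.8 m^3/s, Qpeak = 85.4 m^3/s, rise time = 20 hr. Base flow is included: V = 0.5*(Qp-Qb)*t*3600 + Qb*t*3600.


V = 0.5*(85.4 - 26.8)*20*3600 + 26.8*20*3600 = 4.0392e+06 m^3


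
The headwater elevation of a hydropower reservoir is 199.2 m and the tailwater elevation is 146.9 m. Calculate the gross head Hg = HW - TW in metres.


Hg = 199.2 - 146.9 = 52.3000 m


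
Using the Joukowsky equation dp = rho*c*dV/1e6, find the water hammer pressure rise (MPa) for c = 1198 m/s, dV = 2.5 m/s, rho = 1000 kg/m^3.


dp = 1000 * 1198 * 2.5 / 1e6 = 2.9950 MPa


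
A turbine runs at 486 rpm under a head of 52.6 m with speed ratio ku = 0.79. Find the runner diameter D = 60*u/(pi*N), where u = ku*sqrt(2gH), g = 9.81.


u = 0.79 * sqrt(2*9.81*52.6) = 25.3787 m/s
D = 60 * 25.3787 / (pi * 486) = 0.9973 m


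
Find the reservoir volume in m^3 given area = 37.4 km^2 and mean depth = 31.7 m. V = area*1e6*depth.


V = 37.4 * 1e6 * 31.7 = 1.1856e+09 m^3


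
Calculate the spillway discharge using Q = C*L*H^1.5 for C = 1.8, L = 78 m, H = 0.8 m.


Q = 1.8 * 78 * 0.8^1.5 = 100.4621 m^3/s


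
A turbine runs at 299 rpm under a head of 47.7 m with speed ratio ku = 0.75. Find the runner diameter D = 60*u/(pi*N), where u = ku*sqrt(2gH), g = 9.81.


u = 0.75 * sqrt(2*9.81*47.7) = 22.9440 m/s
D = 60 * 22.9440 / (pi * 299) = 1.4655 m


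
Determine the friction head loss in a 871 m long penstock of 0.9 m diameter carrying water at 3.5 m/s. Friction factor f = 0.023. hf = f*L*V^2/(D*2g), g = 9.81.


hf = 0.023 * 871 * 3.5^2 / (0.9 * 2 * 9.81) = 13.8976 m


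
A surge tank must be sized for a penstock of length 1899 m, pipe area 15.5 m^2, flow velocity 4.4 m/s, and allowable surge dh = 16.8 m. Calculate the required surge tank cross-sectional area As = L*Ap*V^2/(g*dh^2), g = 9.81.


As = 1899 * 15.5 * 4.4^2 / (9.81 * 16.8^2) = 205.8138 m^2


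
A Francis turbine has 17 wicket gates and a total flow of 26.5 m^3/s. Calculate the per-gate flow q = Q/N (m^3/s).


q = 26.5 / 17 = 1.5588 m^3/s


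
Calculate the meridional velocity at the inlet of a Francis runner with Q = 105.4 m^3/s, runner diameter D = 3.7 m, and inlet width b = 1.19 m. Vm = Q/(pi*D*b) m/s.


Vm = 105.4 / (pi * 3.7 * 1.19) = 7.6198 m/s


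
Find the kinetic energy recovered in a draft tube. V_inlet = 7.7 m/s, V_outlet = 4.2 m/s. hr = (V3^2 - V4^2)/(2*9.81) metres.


hr = (7.7^2 - 4.2^2) / (2*9.81) = 2.1228 m


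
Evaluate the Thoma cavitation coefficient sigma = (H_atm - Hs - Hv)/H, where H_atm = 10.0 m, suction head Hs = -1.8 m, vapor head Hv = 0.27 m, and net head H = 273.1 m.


sigma = (10.0 - (-1.8) - 0.27) / 273.1 = 0.0422


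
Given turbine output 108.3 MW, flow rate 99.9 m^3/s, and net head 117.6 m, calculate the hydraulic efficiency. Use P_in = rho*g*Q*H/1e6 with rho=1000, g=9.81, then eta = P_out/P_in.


P_in = 1000 * 9.81 * 99.9 * 117.6 / 1e6 = 115.2502 MW
eta = 108.3 / 115.2502 = 0.9397


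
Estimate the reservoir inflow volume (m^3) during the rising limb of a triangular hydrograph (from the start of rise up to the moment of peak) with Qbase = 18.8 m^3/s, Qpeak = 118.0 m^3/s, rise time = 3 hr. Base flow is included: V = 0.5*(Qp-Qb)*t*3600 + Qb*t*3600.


V = 0.5*(118.0 - 18.8)*3*3600 + 18.8*3*3600 = 738720.0000 m^3


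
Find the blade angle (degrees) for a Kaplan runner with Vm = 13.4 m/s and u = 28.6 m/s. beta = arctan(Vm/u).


beta = arctan(13.4 / 28.6) = 25.1046 degrees


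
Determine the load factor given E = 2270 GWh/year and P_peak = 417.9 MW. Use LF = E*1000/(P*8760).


LF = 2270 * 1000 / (417.9 * 8760) = 0.6201


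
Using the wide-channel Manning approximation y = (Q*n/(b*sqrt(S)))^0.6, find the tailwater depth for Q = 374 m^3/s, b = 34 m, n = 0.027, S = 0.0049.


y = (374 * 0.027 / (34 * 0.0049^0.5))^0.6 = 2.3801 m


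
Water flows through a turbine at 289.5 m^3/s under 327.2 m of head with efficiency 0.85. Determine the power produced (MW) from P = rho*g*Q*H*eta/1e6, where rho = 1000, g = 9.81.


P = 1000 * 9.81 * 289.5 * 327.2 * 0.85 / 1e6 = 789.8594 MW


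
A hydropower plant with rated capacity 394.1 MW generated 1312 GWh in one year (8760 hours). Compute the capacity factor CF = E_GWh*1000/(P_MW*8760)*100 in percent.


CF = 1312 * 1000 / (394.1 * 8760) * 100 = 38.0035 %


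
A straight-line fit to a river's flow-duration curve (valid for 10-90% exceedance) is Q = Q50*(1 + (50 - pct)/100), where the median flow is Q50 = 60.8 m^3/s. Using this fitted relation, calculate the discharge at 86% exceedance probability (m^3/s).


Q = 60.8 * (1 + (50 - 86)/100) = 38.9120 m^3/s


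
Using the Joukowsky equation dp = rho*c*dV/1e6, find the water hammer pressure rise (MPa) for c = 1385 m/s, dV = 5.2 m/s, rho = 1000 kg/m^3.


dp = 1000 * 1385 * 5.2 / 1e6 = 7.2020 MPa


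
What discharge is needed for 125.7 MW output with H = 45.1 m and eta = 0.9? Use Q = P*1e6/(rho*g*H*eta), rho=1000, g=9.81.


Q = 125.7 * 1e6 / (1000 * 9.81 * 45.1 * 0.9) = 315.6801 m^3/s


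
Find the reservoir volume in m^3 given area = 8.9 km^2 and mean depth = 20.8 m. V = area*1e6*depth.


V = 8.9 * 1e6 * 20.8 = 1.8512e+08 m^3


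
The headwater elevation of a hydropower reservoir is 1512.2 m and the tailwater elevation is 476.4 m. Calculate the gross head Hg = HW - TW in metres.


Hg = 1512.2 - 476.4 = 1035.8000 m


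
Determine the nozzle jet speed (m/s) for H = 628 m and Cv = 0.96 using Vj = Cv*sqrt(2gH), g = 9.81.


Vj = 0.96 * sqrt(2*9.81*628) = 106.5616 m/s


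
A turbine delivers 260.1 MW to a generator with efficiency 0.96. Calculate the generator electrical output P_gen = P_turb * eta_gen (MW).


P_gen = 260.1 * 0.96 = 249.6960 MW


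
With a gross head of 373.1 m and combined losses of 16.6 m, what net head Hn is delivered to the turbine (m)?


Hn = 373.1 - 16.6 = 356.5000 m


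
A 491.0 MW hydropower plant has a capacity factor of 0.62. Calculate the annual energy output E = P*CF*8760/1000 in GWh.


E = 491.0 * 0.62 * 8760 / 1000 = 2666.7192 GWh


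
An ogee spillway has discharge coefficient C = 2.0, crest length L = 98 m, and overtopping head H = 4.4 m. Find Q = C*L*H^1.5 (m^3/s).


Q = 2.0 * 98 * 4.4^1.5 = 1808.9855 m^3/s


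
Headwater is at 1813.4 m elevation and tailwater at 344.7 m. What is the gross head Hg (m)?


Hg = 1813.4 - 344.7 = 1468.7000 m


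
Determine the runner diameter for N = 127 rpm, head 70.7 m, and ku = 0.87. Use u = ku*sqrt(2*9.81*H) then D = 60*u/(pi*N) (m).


u = 0.87 * sqrt(2*9.81*70.7) = 32.4025 m/s
D = 60 * 32.4025 / (pi * 127) = 4.8728 m


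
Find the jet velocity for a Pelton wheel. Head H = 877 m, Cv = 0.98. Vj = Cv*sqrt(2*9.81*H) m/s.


Vj = 0.98 * sqrt(2*9.81*877) = 128.5510 m/s


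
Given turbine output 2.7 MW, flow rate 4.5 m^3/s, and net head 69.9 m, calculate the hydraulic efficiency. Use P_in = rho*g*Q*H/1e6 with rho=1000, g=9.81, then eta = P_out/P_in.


P_in = 1000 * 9.81 * 4.5 * 69.9 / 1e6 = 3.0857 MW
eta = 2.7 / 3.0857 = 0.8750


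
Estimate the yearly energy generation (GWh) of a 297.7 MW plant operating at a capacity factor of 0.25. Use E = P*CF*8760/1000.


E = 297.7 * 0.25 * 8760 / 1000 = 651.9630 GWh


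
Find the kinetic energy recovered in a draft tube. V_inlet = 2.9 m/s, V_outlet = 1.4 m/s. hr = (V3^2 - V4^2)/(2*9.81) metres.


hr = (2.9^2 - 1.4^2) / (2*9.81) = 0.3287 m


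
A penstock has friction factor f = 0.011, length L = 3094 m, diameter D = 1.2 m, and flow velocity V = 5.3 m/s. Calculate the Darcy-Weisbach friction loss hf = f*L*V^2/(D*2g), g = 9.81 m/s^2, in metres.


hf = 0.011 * 3094 * 5.3^2 / (1.2 * 2 * 9.81) = 40.6055 m


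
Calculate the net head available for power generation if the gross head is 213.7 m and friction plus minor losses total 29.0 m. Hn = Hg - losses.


Hn = 213.7 - 29.0 = 184.7000 m


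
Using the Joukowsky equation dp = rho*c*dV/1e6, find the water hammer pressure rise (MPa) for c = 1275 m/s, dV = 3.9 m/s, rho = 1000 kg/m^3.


dp = 1000 * 1275 * 3.9 / 1e6 = 4.9725 MPa


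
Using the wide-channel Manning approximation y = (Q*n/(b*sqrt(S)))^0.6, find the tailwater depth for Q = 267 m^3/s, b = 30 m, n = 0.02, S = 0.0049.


y = (267 * 0.02 / (30 * 0.0049^0.5))^0.6 = 1.7506 m


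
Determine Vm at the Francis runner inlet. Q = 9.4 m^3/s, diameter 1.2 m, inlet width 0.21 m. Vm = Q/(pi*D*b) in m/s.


Vm = 9.4 / (pi * 1.2 * 0.21) = 11.8735 m/s


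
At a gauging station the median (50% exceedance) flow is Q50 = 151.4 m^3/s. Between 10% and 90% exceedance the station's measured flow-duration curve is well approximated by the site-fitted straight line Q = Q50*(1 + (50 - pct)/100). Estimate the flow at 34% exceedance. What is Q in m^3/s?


Q = 151.4 * (1 + (50 - 34)/100) = 175.6240 m^3/s
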